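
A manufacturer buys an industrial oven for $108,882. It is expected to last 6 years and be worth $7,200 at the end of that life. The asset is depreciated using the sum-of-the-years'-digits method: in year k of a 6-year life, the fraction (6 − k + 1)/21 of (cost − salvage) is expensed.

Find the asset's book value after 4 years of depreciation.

$21,726

Depreciable base = $108,882 − $7,200 = $101,682.
Sum of the years' digits = 6+5+4+3+2+1 = 21.
Year 1: $101,682 × 6/21 = $29,052. Book value $79,830.
Year 2: $101,682 × 5/21 = $24,210. Book value $55,620.
Year 3: $101,682 × 4/21 = $19,368. Book value $36,252.
Year 4: $101,682 × 3/21 = $14,526. Book value $21,726.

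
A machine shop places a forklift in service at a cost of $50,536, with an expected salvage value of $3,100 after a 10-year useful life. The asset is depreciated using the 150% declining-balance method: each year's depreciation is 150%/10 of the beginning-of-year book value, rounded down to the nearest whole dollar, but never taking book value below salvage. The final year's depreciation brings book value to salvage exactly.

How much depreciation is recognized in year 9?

Depreciable base = $50,536 − $3,100 = $47,436.
Year 1: ⌊$50,536 × 150%/10⌋ = $7,580. Book value $42,956.
Year 2: ⌊$42,956 × 150%/10⌋ = $6,443. Book value $36,513.
Year 3: ⌊$36,513 × 150%/10⌋ = $5,476. Book value $31,037.
Year 4: ⌊$31,037 × 150%/10⌋ = $4,655. Book value $26,382.
Year 5: ⌊$26,382 × 150%/10⌋ = $3,957. Book value $22,425.
Year 6: ⌊$22,425 × 150%/10⌋ = $3,363. Book value $19,062.
Year 7: ⌊$19,062 × 150%/10⌋ = $2,859. Book value $16,203.
Year 8: ⌊$16,203 × 150%/10⌋ = $2,430. Book value $13,773.
Year 9: ⌊$13,773 × 150%/10⌋ = $2,065. Book value $11,708.

$2,065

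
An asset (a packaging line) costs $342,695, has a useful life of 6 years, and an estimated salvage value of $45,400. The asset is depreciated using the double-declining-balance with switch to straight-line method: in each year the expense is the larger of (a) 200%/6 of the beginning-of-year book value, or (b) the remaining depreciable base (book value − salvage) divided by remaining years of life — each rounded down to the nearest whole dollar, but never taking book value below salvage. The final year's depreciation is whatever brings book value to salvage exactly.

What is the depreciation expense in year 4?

$33,846

Depreciable base = $342,695 − $45,400 = $297,295.
Year 1: DB = ⌊$342,695 × 200%/6⌋ = $114,231; SL = ⌊$297,295/6⌋ = $49,549 → take DB $114,231. Book value $228,464.
Year 2: DB = ⌊$228,464 × 200%/6⌋ = $76,154; SL = ⌊$183,064/5⌋ = $36,612 → take DB $76,154. Book value $152,310.
Year 3: DB = ⌊$152,310 × 200%/6⌋ = $50,770; SL = ⌊$106,910/4⌋ = $26,727 → take DB $50,770. Book value $101,540.
Year 4: DB = ⌊$101,540 × 200%/6⌋ = $33,846; SL = ⌊$56,140/3⌋ = $18,713 → take DB $33,846. Book value $67,694.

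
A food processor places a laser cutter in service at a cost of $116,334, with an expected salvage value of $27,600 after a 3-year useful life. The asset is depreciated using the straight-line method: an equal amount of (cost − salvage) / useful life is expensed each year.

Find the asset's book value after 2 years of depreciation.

Depreciable base = $116,334 − $27,600 = $88,734.
Annual expense = $88,734 / 3 = $29,578.
End of year 1: book value $86,756.
End of year 2: book value $57,178.

$57,178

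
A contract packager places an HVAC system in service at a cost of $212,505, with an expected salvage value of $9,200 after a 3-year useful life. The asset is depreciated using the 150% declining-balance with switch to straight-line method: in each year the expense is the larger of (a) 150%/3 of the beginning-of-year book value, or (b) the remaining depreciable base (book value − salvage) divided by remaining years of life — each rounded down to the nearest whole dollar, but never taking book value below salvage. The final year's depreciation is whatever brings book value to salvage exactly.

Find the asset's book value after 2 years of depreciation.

Depreciable base = $212,505 − $9,200 = $203,305.
Year 1: DB = ⌊$212,505 × 150%/3⌋ = $106,252; SL = ⌊$203,305/3⌋ = $67,768 → take DB $106,252. Book value $106,253.
Year 2: DB = ⌊$106,253 × 150%/3⌋ = $53,126; SL = ⌊$97,053/2⌋ = $48,526 → take DB $53,126. Book value $53,127.

$53,127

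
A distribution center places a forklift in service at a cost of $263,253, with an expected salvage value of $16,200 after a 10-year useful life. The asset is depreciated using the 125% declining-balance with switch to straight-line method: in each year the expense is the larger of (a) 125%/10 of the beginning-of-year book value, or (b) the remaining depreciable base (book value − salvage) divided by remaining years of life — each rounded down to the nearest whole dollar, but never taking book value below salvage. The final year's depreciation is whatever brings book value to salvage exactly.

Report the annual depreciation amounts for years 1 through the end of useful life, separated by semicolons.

$32,906; $28,793; $25,194; $22,880; $22,880; $22,880; $22,880; $22,880; $22,880; $22,880

Depreciable base = $263,253 − $16,200 = $247,053.
Year 1: DB = ⌊$263,253 × 125%/10⌋ = $32,906; SL = ⌊$247,053/10⌋ = $24,705 → take DB $32,906. Book value $230,347.
Year 2: DB = ⌊$230,347 × 125%/10⌋ = $28,793; SL = ⌊$214,147/9⌋ = $23,794 → take DB $28,793. Book value $201,554.
Year 3: DB = ⌊$201,554 × 125%/10⌋ = $25,194; SL = ⌊$185,354/8⌋ = $23,169 → take DB $25,194. Book value $176,360.
Year 4: DB = ⌊$176,360 × 125%/10⌋ = $22,045; SL = ⌊$160,160/7⌋ = $22,880 → take SL $22,880. Book value $153,480.
Year 5: DB = ⌊$153,480 × 125%/10⌋ = $19,185; SL = ⌊$137,280/6⌋ = $22,880 → take SL $22,880. Book value $130,600.
Year 6: DB = ⌊$130,600 × 125%/10⌋ = $16,325; SL = ⌊$114,400/5⌋ = $22,880 → take SL $22,880. Book value $107,720.
Year 7: DB = ⌊$107,720 × 125%/10⌋ = $13,465; SL = ⌊$91,520/4⌋ = $22,880 → take SL $22,880. Book value $84,840.
Year 8: DB = ⌊$84,840 × 125%/10⌋ = $10,605; SL = ⌊$68,640/3⌋ = $22,880 → take SL $22,880. Book value $61,960.
Year 9: DB = ⌊$61,960 × 125%/10⌋ = $7,745; SL = ⌊$45,760/2⌋ = $22,880 → take SL $22,880. Book value $39,080.
Year 10 (final): $39,080 − $16,200 = $22,880. Book value $16,200.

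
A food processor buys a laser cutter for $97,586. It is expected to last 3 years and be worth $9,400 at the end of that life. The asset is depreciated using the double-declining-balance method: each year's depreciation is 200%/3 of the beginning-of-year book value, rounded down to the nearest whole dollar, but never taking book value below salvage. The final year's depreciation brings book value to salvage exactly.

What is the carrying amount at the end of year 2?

Depreciable base = $97,586 − $9,400 = $88,186.
Year 1: ⌊$97,586 × 200%/3⌋ = $65,057. Book value $32,529.
Year 2: ⌊$32,529 × 200%/3⌋ = $21,686. Book value $10,843.

$10,843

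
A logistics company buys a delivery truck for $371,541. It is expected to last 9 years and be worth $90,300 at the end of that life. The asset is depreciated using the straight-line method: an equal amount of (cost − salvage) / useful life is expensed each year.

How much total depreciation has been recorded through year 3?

$93,747

Depreciable base = $371,541 − $90,300 = $281,241.
Annual expense = $281,241 / 9 = $31,249.
End of year 1: book value $340,292.
End of year 2: book value $309,043.
End of year 3: book value $277,794.
Accumulated through year 3 = $371,541 − $277,794 = $93,747.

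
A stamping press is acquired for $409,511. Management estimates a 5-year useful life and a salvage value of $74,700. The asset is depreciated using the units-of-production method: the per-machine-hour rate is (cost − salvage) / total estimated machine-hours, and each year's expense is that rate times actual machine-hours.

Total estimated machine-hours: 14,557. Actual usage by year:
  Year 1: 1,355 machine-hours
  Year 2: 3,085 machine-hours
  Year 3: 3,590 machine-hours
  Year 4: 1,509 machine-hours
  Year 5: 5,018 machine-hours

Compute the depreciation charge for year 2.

Depreciable base = $409,511 − $74,700 = $334,811.
Rate = $334,811 / 14,557 machine-hours = $23 per machine-hour.
Year 1: 1,355 × $23 = $31,165. Book value $378,346.
Year 2: 3,085 × $23 = $70,955. Book value $307,391.

$70,955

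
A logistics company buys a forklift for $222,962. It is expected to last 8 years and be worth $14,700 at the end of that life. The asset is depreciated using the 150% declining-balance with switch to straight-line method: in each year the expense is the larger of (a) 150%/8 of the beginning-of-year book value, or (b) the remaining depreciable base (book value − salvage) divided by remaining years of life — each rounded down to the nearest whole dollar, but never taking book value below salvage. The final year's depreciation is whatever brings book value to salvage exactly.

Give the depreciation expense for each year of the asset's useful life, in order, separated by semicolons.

$41,805; $33,966; $27,598; $22,423; $20,617; $20,617; $20,618; $20,618

Depreciable base = $222,962 − $14,700 = $208,262.
Year 1: DB = ⌊$222,962 × 150%/8⌋ = $41,805; SL = ⌊$208,262/8⌋ = $26,032 → take DB $41,805. Book value $181,157.
Year 2: DB = ⌊$181,157 × 150%/8⌋ = $33,966; SL = ⌊$166,457/7⌋ = $23,779 → take DB $33,966. Book value $147,191.
Year 3: DB = ⌊$147,191 × 150%/8⌋ = $27,598; SL = ⌊$132,491/6⌋ = $22,081 → take DB $27,598. Book value $119,593.
Year 4: DB = ⌊$119,593 × 150%/8⌋ = $22,423; SL = ⌊$104,893/5⌋ = $20,978 → take DB $22,423. Book value $97,170.
Year 5: DB = ⌊$97,170 × 150%/8⌋ = $18,219; SL = ⌊$82,470/4⌋ = $20,617 → take SL $20,617. Book value $76,553.
Year 6: DB = ⌊$76,553 × 150%/8⌋ = $14,353; SL = ⌊$61,853/3⌋ = $20,617 → take SL $20,617. Book value $55,936.
Year 7: DB = ⌊$55,936 × 150%/8⌋ = $10,488; SL = ⌊$41,236/2⌋ = $20,618 → take SL $20,618. Book value $35,318.
Year 8 (final): $35,318 − $14,700 = $20,618. Book value $14,700.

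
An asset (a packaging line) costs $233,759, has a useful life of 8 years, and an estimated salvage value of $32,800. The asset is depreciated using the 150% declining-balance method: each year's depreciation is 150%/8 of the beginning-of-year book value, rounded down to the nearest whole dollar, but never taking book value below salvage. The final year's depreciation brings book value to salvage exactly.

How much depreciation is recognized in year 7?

$12,610

Depreciable base = $233,759 − $32,800 = $200,959.
Year 1: ⌊$233,759 × 150%/8⌋ = $43,829. Book value $189,930.
Year 2: ⌊$189,930 × 150%/8⌋ = $35,611. Book value $154,319.
Year 3: ⌊$154,319 × 150%/8⌋ = $28,934. Book value $125,385.
Year 4: ⌊$125,385 × 150%/8⌋ = $23,509. Book value $101,876.
Year 5: ⌊$101,876 × 150%/8⌋ = $19,101. Book value $82,775.
Year 6: ⌊$82,775 × 150%/8⌋ = $15,520. Book value $67,255.
Year 7: ⌊$67,255 × 150%/8⌋ = $12,610. Book value $54,645.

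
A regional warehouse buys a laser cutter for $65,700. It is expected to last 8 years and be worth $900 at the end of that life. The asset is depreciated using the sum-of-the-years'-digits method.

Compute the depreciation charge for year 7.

Depreciable base = $65,700 − $900 = $64,800.
Sum of the years' digits = 8+7+6+5+4+3+2+1 = 36.
Year 1: $64,800 × 8/36 = $14,400. Book value $51,300.
Year 2: $64,800 × 7/36 = $12,600. Book value $38,700.
Year 3: $64,800 × 6/36 = $10,800. Book value $27,900.
Year 4: $64,800 × 5/36 = $9,000. Book value $18,900.
Year 5: $64,800 × 4/36 = $7,200. Book value $11,700.
Year 6: $64,800 × 3/36 = $5,400. Book value $6,300.
Year 7: $64,800 × 2/36 = $3,600. Book value $2,700.

$3,600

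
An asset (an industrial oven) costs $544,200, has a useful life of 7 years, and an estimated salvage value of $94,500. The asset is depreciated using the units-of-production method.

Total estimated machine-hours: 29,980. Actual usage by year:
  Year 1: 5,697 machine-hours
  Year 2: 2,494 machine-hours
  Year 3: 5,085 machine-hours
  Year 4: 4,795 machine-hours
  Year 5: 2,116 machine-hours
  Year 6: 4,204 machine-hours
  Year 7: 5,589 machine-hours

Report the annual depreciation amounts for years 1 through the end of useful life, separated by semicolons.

Depreciable base = $544,200 − $94,500 = $449,700.
Rate = $449,700 / 29,980 machine-hours = $15 per machine-hour.
Year 1: 5,697 × $15 = $85,455. Book value $458,745.
Year 2: 2,494 × $15 = $37,410. Book value $421,335.
Year 3: 5,085 × $15 = $76,275. Book value $345,060.
Year 4: 4,795 × $15 = $71,925. Book value $273,135.
Year 5: 2,116 × $15 = $31,740. Book value $241,395.
Year 6: 4,204 × $15 = $63,060. Book value $178,335.
Year 7: 5,589 × $15 = $83,835. Book value $94,500.

$85,455; $37,410; $76,275; $71,925; $31,740; $63,060; $83,835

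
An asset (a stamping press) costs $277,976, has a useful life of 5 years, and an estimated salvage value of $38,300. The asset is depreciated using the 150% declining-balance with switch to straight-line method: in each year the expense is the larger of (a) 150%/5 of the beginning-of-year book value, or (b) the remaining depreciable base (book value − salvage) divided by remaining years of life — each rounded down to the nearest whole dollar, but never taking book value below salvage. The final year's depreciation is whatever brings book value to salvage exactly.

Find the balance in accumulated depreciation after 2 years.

$141,767

Depreciable base = $277,976 − $38,300 = $239,676.
Year 1: DB = ⌊$277,976 × 150%/5⌋ = $83,392; SL = ⌊$239,676/5⌋ = $47,935 → take DB $83,392. Book value $194,584.
Year 2: DB = ⌊$194,584 × 150%/5⌋ = $58,375; SL = ⌊$156,284/4⌋ = $39,071 → take DB $58,375. Book value $136,209.
Accumulated through year 2 = $277,976 − $136,209 = $141,767.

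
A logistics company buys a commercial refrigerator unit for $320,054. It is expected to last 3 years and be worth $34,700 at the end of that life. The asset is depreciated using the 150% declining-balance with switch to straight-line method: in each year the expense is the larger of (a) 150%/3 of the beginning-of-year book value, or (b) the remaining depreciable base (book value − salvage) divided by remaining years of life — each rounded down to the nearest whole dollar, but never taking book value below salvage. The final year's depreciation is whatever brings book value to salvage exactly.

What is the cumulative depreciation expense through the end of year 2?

Depreciable base = $320,054 − $34,700 = $285,354.
Year 1: DB = ⌊$320,054 × 150%/3⌋ = $160,027; SL = ⌊$285,354/3⌋ = $95,118 → take DB $160,027. Book value $160,027.
Year 2: DB = ⌊$160,027 × 150%/3⌋ = $80,013; SL = ⌊$125,327/2⌋ = $62,663 → take DB $80,013. Book value $80,014.
Accumulated through year 2 = $320,054 − $80,014 = $240,040.

$240,040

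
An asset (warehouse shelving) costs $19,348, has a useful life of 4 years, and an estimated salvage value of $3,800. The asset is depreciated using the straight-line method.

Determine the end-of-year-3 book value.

Depreciable base = $19,348 − $3,800 = $15,548.
Annual expense = $15,548 / 4 = $3,887.
End of year 1: book value $15,461.
End of year 2: book value $11,574.
End of year 3: book value $7,687.

$7,687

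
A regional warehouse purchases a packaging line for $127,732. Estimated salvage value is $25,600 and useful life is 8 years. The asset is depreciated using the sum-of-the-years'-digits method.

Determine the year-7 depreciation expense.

Depreciable base = $127,732 − $25,600 = $102,132.
Sum of the years' digits = 8+7+6+5+4+3+2+1 = 36.
Year 1: $102,132 × 8/36 = $22,696. Book value $105,036.
Year 2: $102,132 × 7/36 = $19,859. Book value $85,177.
Year 3: $102,132 × 6/36 = $17,022. Book value $68,155.
Year 4: $102,132 × 5/36 = $14,185. Book value $53,970.
Year 5: $102,132 × 4/36 = $11,348. Book value $42,622.
Year 6: $102,132 × 3/36 = $8,511. Book value $34,111.
Year 7: $102,132 × 2/36 = $5,674. Book value $28,437.

$5,674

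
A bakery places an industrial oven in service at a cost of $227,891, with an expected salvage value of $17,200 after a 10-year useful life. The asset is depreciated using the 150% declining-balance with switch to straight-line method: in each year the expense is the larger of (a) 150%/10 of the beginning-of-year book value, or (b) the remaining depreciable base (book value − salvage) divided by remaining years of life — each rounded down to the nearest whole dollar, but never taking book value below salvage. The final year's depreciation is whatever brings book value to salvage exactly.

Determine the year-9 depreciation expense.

$16,784

Depreciable base = $227,891 − $17,200 = $210,691.
Year 1: DB = ⌊$227,891 × 150%/10⌋ = $34,183; SL = ⌊$210,691/10⌋ = $21,069 → take DB $34,183. Book value $193,708.
Year 2: DB = ⌊$193,708 × 150%/10⌋ = $29,056; SL = ⌊$176,508/9⌋ = $19,612 → take DB $29,056. Book value $164,652.
Year 3: DB = ⌊$164,652 × 150%/10⌋ = $24,697; SL = ⌊$147,452/8⌋ = $18,431 → take DB $24,697. Book value $139,955.
Year 4: DB = ⌊$139,955 × 150%/10⌋ = $20,993; SL = ⌊$122,755/7⌋ = $17,536 → take DB $20,993. Book value $118,962.
Year 5: DB = ⌊$118,962 × 150%/10⌋ = $17,844; SL = ⌊$101,762/6⌋ = $16,960 → take DB $17,844. Book value $101,118.
Year 6: DB = ⌊$101,118 × 150%/10⌋ = $15,167; SL = ⌊$83,918/5⌋ = $16,783 → take SL $16,783. Book value $84,335.
Year 7: DB = ⌊$84,335 × 150%/10⌋ = $12,650; SL = ⌊$67,135/4⌋ = $16,783 → take SL $16,783. Book value $67,552.
Year 8: DB = ⌊$67,552 × 150%/10⌋ = $10,132; SL = ⌊$50,352/3⌋ = $16,784 → take SL $16,784. Book value $50,768.
Year 9: DB = ⌊$50,768 × 150%/10⌋ = $7,615; SL = ⌊$33,568/2⌋ = $16,784 → take SL $16,784. Book value $33,984.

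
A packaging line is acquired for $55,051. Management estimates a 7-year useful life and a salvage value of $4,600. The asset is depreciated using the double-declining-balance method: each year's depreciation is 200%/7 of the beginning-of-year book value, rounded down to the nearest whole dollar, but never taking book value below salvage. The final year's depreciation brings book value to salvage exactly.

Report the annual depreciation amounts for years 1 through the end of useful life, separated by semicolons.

Depreciable base = $55,051 − $4,600 = $50,451.
Year 1: ⌊$55,051 × 200%/7⌋ = $15,728. Book value $39,323.
Year 2: ⌊$39,323 × 200%/7⌋ = $11,235. Book value $28,088.
Year 3: ⌊$28,088 × 200%/7⌋ = $8,025. Book value $20,063.
Year 4: ⌊$20,063 × 200%/7⌋ = $5,732. Book value $14,331.
Year 5: ⌊$14,331 × 200%/7⌋ = $4,094. Book value $10,237.
Year 6: ⌊$10,237 × 200%/7⌋ = $2,924. Book value $7,313.
Year 7 (final): $7,313 − $4,600 = $2,713. Book value $4,600.

$15,728; $11,235; $8,025; $5,732; $4,094; $2,924; $2,713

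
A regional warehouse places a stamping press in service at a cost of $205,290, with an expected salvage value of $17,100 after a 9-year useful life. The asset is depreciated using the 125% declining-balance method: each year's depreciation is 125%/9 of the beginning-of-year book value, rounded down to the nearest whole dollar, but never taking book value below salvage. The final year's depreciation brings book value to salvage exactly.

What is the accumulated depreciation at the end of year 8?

Depreciable base = $205,290 − $17,100 = $188,190.
Year 1: ⌊$205,290 × 125%/9⌋ = $28,512. Book value $176,778.
Year 2: ⌊$176,778 × 125%/9⌋ = $24,552. Book value $152,226.
Year 3: ⌊$152,226 × 125%/9⌋ = $21,142. Book value $131,084.
Year 4: ⌊$131,084 × 125%/9⌋ = $18,206. Book value $112,878.
Year 5: ⌊$112,878 × 125%/9⌋ = $15,677. Book value $97,201.
Year 6: ⌊$97,201 × 125%/9⌋ = $13,500. Book value $83,701.
Year 7: ⌊$83,701 × 125%/9⌋ = $11,625. Book value $72,076.
Year 8: ⌊$72,076 × 125%/9⌋ = $10,010. Book value $62,066.
Accumulated through year 8 = $205,290 − $62,066 = $143,224.

$143,224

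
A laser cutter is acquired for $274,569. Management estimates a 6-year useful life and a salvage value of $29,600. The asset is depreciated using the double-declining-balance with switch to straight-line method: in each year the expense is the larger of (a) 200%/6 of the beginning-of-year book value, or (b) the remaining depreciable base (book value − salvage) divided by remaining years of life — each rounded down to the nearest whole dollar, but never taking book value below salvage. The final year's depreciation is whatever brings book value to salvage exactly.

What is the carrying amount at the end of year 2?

$122,031

Depreciable base = $274,569 − $29,600 = $244,969.
Year 1: DB = ⌊$274,569 × 200%/6⌋ = $91,523; SL = ⌊$244,969/6⌋ = $40,828 → take DB $91,523. Book value $183,046.
Year 2: DB = ⌊$183,046 × 200%/6⌋ = $61,015; SL = ⌊$153,446/5⌋ = $30,689 → take DB $61,015. Book value $122,031.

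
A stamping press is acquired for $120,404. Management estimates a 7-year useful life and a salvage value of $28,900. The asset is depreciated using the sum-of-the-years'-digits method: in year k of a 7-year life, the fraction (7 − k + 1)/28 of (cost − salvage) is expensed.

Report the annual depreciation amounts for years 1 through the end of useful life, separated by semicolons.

$22,876; $19,608; $16,340; $13,072; $9,804; $6,536; $3,268

Depreciable base = $120,404 − $28,900 = $91,504.
Sum of the years' digits = 7+6+5+4+3+2+1 = 28.
Year 1: $91,504 × 7/28 = $22,876. Book value $97,528.
Year 2: $91,504 × 6/28 = $19,608. Book value $77,920.
Year 3: $91,504 × 5/28 = $16,340. Book value $61,580.
Year 4: $91,504 × 4/28 = $13,072. Book value $48,508.
Year 5: $91,504 × 3/28 = $9,804. Book value $38,704.
Year 6: $91,504 × 2/28 = $6,536. Book value $32,168.
Year 7: $91,504 × 1/28 = $3,268. Book value $28,900.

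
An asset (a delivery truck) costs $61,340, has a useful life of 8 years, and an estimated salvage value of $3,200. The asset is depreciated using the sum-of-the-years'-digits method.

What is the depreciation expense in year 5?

$6,460

Depreciable base = $61,340 − $3,200 = $58,140.
Sum of the years' digits = 8+7+6+5+4+3+2+1 = 36.
Year 1: $58,140 × 8/36 = $12,920. Book value $48,420.
Year 2: $58,140 × 7/36 = $11,305. Book value $37,115.
Year 3: $58,140 × 6/36 = $9,690. Book value $27,425.
Year 4: $58,140 × 5/36 = $8,075. Book value $19,350.
Year 5: $58,140 × 4/36 = $6,460. Book value $12,890.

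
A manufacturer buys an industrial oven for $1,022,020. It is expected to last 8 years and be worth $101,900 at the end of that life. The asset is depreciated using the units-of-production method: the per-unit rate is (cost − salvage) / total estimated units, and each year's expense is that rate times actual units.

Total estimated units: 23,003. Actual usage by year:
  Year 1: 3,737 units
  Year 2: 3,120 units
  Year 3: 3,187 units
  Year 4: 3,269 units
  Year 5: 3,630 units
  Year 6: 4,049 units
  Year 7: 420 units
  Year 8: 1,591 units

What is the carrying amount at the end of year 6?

Depreciable base = $1,022,020 − $101,900 = $920,120.
Rate = $920,120 / 23,003 units = $40 per unit.
Year 1: 3,737 × $40 = $149,480. Book value $872,540.
Year 2: 3,120 × $40 = $124,800. Book value $747,740.
Year 3: 3,187 × $40 = $127,480. Book value $620,260.
Year 4: 3,269 × $40 = $130,760. Book value $489,500.
Year 5: 3,630 × $40 = $145,200. Book value $344,300.
Year 6: 4,049 × $40 = $161,960. Book value $182,340.

$182,340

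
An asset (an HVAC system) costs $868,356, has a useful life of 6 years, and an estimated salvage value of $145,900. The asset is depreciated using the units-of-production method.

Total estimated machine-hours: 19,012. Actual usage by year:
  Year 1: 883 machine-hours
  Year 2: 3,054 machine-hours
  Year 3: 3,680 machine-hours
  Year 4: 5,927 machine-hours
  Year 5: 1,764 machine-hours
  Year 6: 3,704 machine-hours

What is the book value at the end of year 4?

$353,684

Depreciable base = $868,356 − $145,900 = $722,456.
Rate = $722,456 / 19,012 machine-hours = $38 per machine-hour.
Year 1: 883 × $38 = $33,554. Book value $834,802.
Year 2: 3,054 × $38 = $116,052. Book value $718,750.
Year 3: 3,680 × $38 = $139,840. Book value $578,910.
Year 4: 5,927 × $38 = $225,226. Book value $353,684.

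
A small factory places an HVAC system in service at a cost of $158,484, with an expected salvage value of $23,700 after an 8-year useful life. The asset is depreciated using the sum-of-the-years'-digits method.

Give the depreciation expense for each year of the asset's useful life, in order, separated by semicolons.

$29,952; $26,208; $22,464; $18,720; $14,976; $11,232; $7,488; $3,744

Depreciable base = $158,484 − $23,700 = $134,784.
Sum of the years' digits = 8+7+6+5+4+3+2+1 = 36.
Year 1: $134,784 × 8/36 = $29,952. Book value $128,532.
Year 2: $134,784 × 7/36 = $26,208. Book value $102,324.
Year 3: $134,784 × 6/36 = $22,464. Book value $79,860.
Year 4: $134,784 × 5/36 = $18,720. Book value $61,140.
Year 5: $134,784 × 4/36 = $14,976. Book value $46,164.
Year 6: $134,784 × 3/36 = $11,232. Book value $34,932.
Year 7: $134,784 × 2/36 = $7,488. Book value $27,444.
Year 8: $134,784 × 1/36 = $3,744. Book value $23,700.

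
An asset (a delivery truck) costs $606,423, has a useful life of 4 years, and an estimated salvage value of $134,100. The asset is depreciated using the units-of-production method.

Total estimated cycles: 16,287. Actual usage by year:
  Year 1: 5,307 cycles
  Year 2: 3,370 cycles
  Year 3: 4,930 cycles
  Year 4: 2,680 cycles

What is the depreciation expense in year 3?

Depreciable base = $606,423 − $134,100 = $472,323.
Rate = $472,323 / 16,287 cycles = $29 per cycle.
Year 1: 5,307 × $29 = $153,903. Book value $452,520.
Year 2: 3,370 × $29 = $97,730. Book value $354,790.
Year 3: 4,930 × $29 = $142,970. Book value $211,820.

$142,970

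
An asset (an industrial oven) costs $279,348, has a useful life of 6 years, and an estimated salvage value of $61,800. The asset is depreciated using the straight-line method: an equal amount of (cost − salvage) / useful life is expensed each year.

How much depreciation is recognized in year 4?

$36,258

Depreciable base = $279,348 − $61,800 = $217,548.
Annual expense = $217,548 / 6 = $36,258.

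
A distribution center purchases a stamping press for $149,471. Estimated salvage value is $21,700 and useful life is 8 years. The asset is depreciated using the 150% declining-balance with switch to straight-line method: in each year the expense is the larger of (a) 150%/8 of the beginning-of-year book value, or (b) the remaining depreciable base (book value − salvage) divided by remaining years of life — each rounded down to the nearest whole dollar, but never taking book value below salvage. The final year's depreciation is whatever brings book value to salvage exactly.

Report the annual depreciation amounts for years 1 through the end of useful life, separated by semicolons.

Depreciable base = $149,471 − $21,700 = $127,771.
Year 1: DB = ⌊$149,471 × 150%/8⌋ = $28,025; SL = ⌊$127,771/8⌋ = $15,971 → take DB $28,025. Book value $121,446.
Year 2: DB = ⌊$121,446 × 150%/8⌋ = $22,771; SL = ⌊$99,746/7⌋ = $14,249 → take DB $22,771. Book value $98,675.
Year 3: DB = ⌊$98,675 × 150%/8⌋ = $18,501; SL = ⌊$76,975/6⌋ = $12,829 → take DB $18,501. Book value $80,174.
Year 4: DB = ⌊$80,174 × 150%/8⌋ = $15,032; SL = ⌊$58,474/5⌋ = $11,694 → take DB $15,032. Book value $65,142.
Year 5: DB = ⌊$65,142 × 150%/8⌋ = $12,214; SL = ⌊$43,442/4⌋ = $10,860 → take DB $12,214. Book value $52,928.
Year 6: DB = ⌊$52,928 × 150%/8⌋ = $9,924; SL = ⌊$31,228/3⌋ = $10,409 → take SL $10,409. Book value $42,519.
Year 7: DB = ⌊$42,519 × 150%/8⌋ = $7,972; SL = ⌊$20,819/2⌋ = $10,409 → take SL $10,409. Book value $32,110.
Year 8 (final): $32,110 − $21,700 = $10,410. Book value $21,700.

$28,025; $22,771; $18,501; $15,032; $12,214; $10,409; $10,409; $10,410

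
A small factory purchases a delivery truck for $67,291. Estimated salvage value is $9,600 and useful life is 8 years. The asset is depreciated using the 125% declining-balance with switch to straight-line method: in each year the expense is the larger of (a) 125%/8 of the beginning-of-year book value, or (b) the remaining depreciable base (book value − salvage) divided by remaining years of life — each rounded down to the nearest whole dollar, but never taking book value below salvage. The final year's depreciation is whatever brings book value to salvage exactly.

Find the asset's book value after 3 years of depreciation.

Depreciable base = $67,291 − $9,600 = $57,691.
Year 1: DB = ⌊$67,291 × 125%/8⌋ = $10,514; SL = ⌊$57,691/8⌋ = $7,211 → take DB $10,514. Book value $56,777.
Year 2: DB = ⌊$56,777 × 125%/8⌋ = $8,871; SL = ⌊$47,177/7⌋ = $6,739 → take DB $8,871. Book value $47,906.
Year 3: DB = ⌊$47,906 × 125%/8⌋ = $7,485; SL = ⌊$38,306/6⌋ = $6,384 → take DB $7,485. Book value $40,421.

$40,421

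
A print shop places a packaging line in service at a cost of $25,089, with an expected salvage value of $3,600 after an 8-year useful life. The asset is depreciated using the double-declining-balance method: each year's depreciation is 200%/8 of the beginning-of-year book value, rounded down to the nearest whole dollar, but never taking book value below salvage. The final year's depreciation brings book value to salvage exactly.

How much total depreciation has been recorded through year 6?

Depreciable base = $25,089 − $3,600 = $21,489.
Year 1: ⌊$25,089 × 200%/8⌋ = $6,272. Book value $18,817.
Year 2: ⌊$18,817 × 200%/8⌋ = $4,704. Book value $14,113.
Year 3: ⌊$14,113 × 200%/8⌋ = $3,528. Book value $10,585.
Year 4: ⌊$10,585 × 200%/8⌋ = $2,646. Book value $7,939.
Year 5: ⌊$7,939 × 200%/8⌋ = $1,984. Book value $5,955.
Year 6: ⌊$5,955 × 200%/8⌋ = $1,488. Book value $4,467.
Accumulated through year 6 = $25,089 − $4,467 = $20,622.

$20,622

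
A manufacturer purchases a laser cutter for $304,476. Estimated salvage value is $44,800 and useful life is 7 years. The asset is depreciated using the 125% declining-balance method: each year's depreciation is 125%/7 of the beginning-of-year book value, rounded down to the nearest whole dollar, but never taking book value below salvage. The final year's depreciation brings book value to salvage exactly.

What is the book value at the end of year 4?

$138,624

Depreciable base = $304,476 − $44,800 = $259,676.
Year 1: ⌊$304,476 × 125%/7⌋ = $54,370. Book value $250,106.
Year 2: ⌊$250,106 × 125%/7⌋ = $44,661. Book value $205,445.
Year 3: ⌊$205,445 × 125%/7⌋ = $36,686. Book value $168,759.
Year 4: ⌊$168,759 × 125%/7⌋ = $30,135. Book value $138,624.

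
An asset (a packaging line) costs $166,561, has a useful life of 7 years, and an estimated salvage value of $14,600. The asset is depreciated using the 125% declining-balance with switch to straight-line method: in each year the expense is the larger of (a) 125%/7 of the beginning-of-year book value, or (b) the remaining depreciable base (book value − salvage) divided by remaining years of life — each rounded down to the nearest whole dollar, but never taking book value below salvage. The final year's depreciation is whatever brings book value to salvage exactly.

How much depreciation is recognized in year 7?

$19,430

Depreciable base = $166,561 − $14,600 = $151,961.
Year 1: DB = ⌊$166,561 × 125%/7⌋ = $29,743; SL = ⌊$151,961/7⌋ = $21,708 → take DB $29,743. Book value $136,818.
Year 2: DB = ⌊$136,818 × 125%/7⌋ = $24,431; SL = ⌊$122,218/6⌋ = $20,369 → take DB $24,431. Book value $112,387.
Year 3: DB = ⌊$112,387 × 125%/7⌋ = $20,069; SL = ⌊$97,787/5⌋ = $19,557 → take DB $20,069. Book value $92,318.
Year 4: DB = ⌊$92,318 × 125%/7⌋ = $16,485; SL = ⌊$77,718/4⌋ = $19,429 → take SL $19,429. Book value $72,889.
Year 5: DB = ⌊$72,889 × 125%/7⌋ = $13,015; SL = ⌊$58,289/3⌋ = $19,429 → take SL $19,429. Book value $53,460.
Year 6: DB = ⌊$53,460 × 125%/7⌋ = $9,546; SL = ⌊$38,860/2⌋ = $19,430 → take SL $19,430. Book value $34,030.
Year 7 (final): $34,030 − $14,600 = $19,430. Book value $14,600.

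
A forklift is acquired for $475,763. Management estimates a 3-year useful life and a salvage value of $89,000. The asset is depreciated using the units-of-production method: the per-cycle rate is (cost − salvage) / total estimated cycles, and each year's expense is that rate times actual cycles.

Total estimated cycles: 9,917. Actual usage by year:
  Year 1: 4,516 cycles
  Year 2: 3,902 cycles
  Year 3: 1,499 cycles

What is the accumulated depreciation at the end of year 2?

Depreciable base = $475,763 − $89,000 = $386,763.
Rate = $386,763 / 9,917 cycles = $39 per cycle.
Year 1: 4,516 × $39 = $176,124. Book value $299,639.
Year 2: 3,902 × $39 = $152,178. Book value $147,461.
Accumulated through year 2 = $475,763 − $147,461 = $328,302.

$328,302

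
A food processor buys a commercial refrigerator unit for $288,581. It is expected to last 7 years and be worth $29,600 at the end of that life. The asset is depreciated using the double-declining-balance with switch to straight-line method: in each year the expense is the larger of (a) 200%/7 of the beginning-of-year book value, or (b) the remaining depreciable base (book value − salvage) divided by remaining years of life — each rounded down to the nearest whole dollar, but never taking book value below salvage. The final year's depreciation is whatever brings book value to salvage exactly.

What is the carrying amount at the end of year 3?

$105,169

Depreciable base = $288,581 − $29,600 = $258,981.
Year 1: DB = ⌊$288,581 × 200%/7⌋ = $82,451; SL = ⌊$258,981/7⌋ = $36,997 → take DB $82,451. Book value $206,130.
Year 2: DB = ⌊$206,130 × 200%/7⌋ = $58,894; SL = ⌊$176,530/6⌋ = $29,421 → take DB $58,894. Book value $147,236.
Year 3: DB = ⌊$147,236 × 200%/7⌋ = $42,067; SL = ⌊$117,636/5⌋ = $23,527 → take DB $42,067. Book value $105,169.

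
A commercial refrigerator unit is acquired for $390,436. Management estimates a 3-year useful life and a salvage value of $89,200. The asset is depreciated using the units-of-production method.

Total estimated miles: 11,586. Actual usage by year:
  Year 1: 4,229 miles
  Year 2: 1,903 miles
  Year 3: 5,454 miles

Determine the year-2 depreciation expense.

Depreciable base = $390,436 − $89,200 = $301,236.
Rate = $301,236 / 11,586 miles = $26 per mile.
Year 1: 4,229 × $26 = $109,954. Book value $280,482.
Year 2: 1,903 × $26 = $49,478. Book value $231,004.

$49,478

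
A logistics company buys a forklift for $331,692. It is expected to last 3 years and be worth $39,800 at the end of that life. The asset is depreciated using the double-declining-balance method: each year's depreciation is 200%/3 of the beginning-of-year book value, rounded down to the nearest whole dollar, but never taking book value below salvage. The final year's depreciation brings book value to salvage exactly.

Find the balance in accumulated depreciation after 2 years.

$291,892

Depreciable base = $331,692 − $39,800 = $291,892.
Year 1: ⌊$331,692 × 200%/3⌋ = $221,128. Book value $110,564.
Year 2: ⌊$110,564 × 200%/3⌋ = $73,709, capped at $70,764. Book value $39,800.
Accumulated through year 2 = $331,692 − $39,800 = $291,892.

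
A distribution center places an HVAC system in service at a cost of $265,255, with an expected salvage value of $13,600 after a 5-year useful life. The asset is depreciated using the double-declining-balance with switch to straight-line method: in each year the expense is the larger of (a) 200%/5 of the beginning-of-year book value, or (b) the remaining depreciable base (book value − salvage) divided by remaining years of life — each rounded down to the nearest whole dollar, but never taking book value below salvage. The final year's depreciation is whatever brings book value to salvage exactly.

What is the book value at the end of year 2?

Depreciable base = $265,255 − $13,600 = $251,655.
Year 1: DB = ⌊$265,255 × 200%/5⌋ = $106,102; SL = ⌊$251,655/5⌋ = $50,331 → take DB $106,102. Book value $159,153.
Year 2: DB = ⌊$159,153 × 200%/5⌋ = $63,661; SL = ⌊$145,553/4⌋ = $36,388 → take DB $63,661. Book value $95,492.

$95,492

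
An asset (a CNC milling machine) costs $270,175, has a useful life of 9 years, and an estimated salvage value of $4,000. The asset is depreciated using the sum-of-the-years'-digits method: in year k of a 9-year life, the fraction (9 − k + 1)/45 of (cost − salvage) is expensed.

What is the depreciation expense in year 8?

Depreciable base = $270,175 − $4,000 = $266,175.
Sum of the years' digits = 9+8+7+6+5+4+3+2+1 = 45.
Year 1: $266,175 × 9/45 = $53,235. Book value $216,940.
Year 2: $266,175 × 8/45 = $47,320. Book value $169,620.
Year 3: $266,175 × 7/45 = $41,405. Book value $128,215.
Year 4: $266,175 × 6/45 = $35,490. Book value $92,725.
Year 5: $266,175 × 5/45 = $29,575. Book value $63,150.
Year 6: $266,175 × 4/45 = $23,660. Book value $39,490.
Year 7: $266,175 × 3/45 = $17,745. Book value $21,745.
Year 8: $266,175 × 2/45 = $11,830. Book value $9,915.

$11,830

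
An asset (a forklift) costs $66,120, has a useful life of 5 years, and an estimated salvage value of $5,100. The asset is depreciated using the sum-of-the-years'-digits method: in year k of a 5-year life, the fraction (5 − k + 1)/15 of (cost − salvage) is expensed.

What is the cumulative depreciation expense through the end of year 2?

$36,612

Depreciable base = $66,120 − $5,100 = $61,020.
Sum of the years' digits = 5+4+3+2+1 = 15.
Year 1: $61,020 × 5/15 = $20,340. Book value $45,780.
Year 2: $61,020 × 4/15 = $16,272. Book value $29,508.
Accumulated through year 2 = $66,120 − $29,508 = $36,612.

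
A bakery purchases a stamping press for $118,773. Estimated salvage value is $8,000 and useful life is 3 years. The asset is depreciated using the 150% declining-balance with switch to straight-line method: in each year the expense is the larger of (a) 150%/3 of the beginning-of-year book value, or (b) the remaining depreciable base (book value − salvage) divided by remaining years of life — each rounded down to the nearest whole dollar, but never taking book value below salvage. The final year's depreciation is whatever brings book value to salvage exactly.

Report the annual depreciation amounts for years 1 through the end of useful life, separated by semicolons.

Depreciable base = $118,773 − $8,000 = $110,773.
Year 1: DB = ⌊$118,773 × 150%/3⌋ = $59,386; SL = ⌊$110,773/3⌋ = $36,924 → take DB $59,386. Book value $59,387.
Year 2: DB = ⌊$59,387 × 150%/3⌋ = $29,693; SL = ⌊$51,387/2⌋ = $25,693 → take DB $29,693. Book value $29,694.
Year 3 (final): $29,694 − $8,000 = $21,694. Book value $8,000.

$59,386; $29,693; $21,694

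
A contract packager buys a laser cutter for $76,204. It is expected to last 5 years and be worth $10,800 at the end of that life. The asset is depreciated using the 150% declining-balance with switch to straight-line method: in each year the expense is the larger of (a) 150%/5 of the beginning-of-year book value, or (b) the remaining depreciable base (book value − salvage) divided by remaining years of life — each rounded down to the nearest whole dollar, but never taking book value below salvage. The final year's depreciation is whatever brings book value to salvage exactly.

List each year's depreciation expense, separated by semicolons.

$22,861; $16,002; $11,202; $7,841; $7,498

Depreciable base = $76,204 − $10,800 = $65,404.
Year 1: DB = ⌊$76,204 × 150%/5⌋ = $22,861; SL = ⌊$65,404/5⌋ = $13,080 → take DB $22,861. Book value $53,343.
Year 2: DB = ⌊$53,343 × 150%/5⌋ = $16,002; SL = ⌊$42,543/4⌋ = $10,635 → take DB $16,002. Book value $37,341.
Year 3: DB = ⌊$37,341 × 150%/5⌋ = $11,202; SL = ⌊$26,541/3⌋ = $8,847 → take DB $11,202. Book value $26,139.
Year 4: DB = ⌊$26,139 × 150%/5⌋ = $7,841; SL = ⌊$15,339/2⌋ = $7,669 → take DB $7,841. Book value $18,298.
Year 5 (final): $18,298 − $10,800 = $7,498. Book value $10,800.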